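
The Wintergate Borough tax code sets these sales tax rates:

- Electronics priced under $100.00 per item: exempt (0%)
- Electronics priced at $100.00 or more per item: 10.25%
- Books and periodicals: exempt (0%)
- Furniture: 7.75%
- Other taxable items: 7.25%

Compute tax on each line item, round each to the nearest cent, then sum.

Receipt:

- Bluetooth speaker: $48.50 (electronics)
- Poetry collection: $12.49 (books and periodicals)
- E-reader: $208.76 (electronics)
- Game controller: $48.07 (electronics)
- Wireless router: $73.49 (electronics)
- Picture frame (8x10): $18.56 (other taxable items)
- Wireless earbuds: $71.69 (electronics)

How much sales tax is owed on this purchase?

$22.75

Bluetooth speaker $48.50: electronics, under $100.00 → 0% → $0.00
Poetry collection $12.49: books and periodicals → 0% → $0.00
E-reader $208.76: electronics, $100.00 or more → 10.25% → $21.40
Game controller $48.07: electronics, under $100.00 → 0% → $0.00
Wireless router $73.49: electronics, under $100.00 → 0% → $0.00
Picture frame (8x10) $18.56: other taxable items → 7.25% → $1.35
Wireless earbuds $71.69: electronics, under $100.00 → 0% → $0.00
Total tax = $21.40 + $1.35 = $22.75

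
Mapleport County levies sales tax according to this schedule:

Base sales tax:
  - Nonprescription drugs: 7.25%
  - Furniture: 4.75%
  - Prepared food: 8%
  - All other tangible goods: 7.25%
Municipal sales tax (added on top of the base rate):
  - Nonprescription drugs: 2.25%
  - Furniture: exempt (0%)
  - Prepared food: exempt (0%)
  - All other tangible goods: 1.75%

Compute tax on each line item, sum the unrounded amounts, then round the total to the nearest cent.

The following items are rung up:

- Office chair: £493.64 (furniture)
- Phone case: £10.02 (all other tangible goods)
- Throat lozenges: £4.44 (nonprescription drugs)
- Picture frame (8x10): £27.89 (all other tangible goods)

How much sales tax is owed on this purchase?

£27.28

Office chair £493.64: furniture → 4.75% + 0% municipal = 4.75% → £23.4479
Phone case £10.02: all other tangible goods → 7.25% + 1.75% municipal = 9% → £0.9018
Throat lozenges £4.44: nonprescription drugs → 7.25% + 2.25% municipal = 9.5% → £0.4218
Picture frame (8x10) £27.89: all other tangible goods → 7.25% + 1.75% municipal = 9% → £2.5101
Unrounded tax sum = £27.2816 → £27.28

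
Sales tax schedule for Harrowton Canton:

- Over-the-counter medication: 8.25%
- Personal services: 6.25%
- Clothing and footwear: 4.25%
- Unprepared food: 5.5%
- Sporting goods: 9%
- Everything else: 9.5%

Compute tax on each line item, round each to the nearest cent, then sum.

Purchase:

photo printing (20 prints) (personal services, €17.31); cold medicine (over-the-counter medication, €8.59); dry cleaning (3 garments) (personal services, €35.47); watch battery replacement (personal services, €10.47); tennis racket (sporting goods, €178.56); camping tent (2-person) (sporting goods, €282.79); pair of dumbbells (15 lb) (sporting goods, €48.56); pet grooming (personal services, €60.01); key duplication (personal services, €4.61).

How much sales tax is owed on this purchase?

Photo printing (20 prints) €17.31: personal services → 6.25% → €1.08
Cold medicine €8.59: over-the-counter medication → 8.25% → €0.71
Dry cleaning (3 garments) €35.47: personal services → 6.25% → €2.22
Watch battery replacement €10.47: personal services → 6.25% → €0.65
Tennis racket €178.56: sporting goods → 9% → €16.07
Camping tent (2-person) €282.79: sporting goods → 9% → €25.45
Pair of dumbbells (15 lb) €48.56: sporting goods → 9% → €4.37
Pet grooming €60.01: personal services → 6.25% → €3.75
Key duplication €4.61: personal services → 6.25% → €0.29
Total tax = €1.08 + €0.71 + €2.22 + €0.65 + €16.07 + €25.45 + €4.37 + €3.75 + €0.29 = €54.59

€54.59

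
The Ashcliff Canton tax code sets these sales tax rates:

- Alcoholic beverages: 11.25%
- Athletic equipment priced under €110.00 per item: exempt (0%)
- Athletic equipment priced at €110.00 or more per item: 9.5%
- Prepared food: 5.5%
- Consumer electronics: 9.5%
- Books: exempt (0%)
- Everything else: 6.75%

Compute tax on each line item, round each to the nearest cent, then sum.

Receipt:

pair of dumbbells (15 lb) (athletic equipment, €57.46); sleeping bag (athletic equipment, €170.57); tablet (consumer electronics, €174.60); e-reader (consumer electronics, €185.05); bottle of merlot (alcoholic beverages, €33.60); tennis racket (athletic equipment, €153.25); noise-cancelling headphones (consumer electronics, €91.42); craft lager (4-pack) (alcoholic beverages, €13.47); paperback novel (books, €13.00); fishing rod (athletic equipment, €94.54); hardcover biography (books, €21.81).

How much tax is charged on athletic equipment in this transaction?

Pair of dumbbells (15 lb) €57.46: athletic equipment, under €110.00 → 0% → €0.00
Sleeping bag €170.57: athletic equipment, €110.00 or more → 9.5% → €16.20
Tennis racket €153.25: athletic equipment, €110.00 or more → 9.5% → €14.56
Fishing rod €94.54: athletic equipment, under €110.00 → 0% → €0.00
Tax on athletic equipment = €0.00 + €16.20 + €14.56 + €0.00 = €30.76

€30.76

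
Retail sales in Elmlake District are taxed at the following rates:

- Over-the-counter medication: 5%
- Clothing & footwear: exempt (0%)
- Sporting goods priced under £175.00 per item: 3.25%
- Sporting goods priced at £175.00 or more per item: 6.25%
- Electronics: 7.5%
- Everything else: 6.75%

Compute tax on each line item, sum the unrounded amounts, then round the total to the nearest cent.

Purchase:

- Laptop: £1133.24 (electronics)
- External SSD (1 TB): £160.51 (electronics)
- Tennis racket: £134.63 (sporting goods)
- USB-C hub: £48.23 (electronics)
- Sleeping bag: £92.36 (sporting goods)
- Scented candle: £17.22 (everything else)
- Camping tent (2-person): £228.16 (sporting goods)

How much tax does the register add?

Laptop £1133.24: electronics → 7.5% → £84.993
External SSD (1 TB) £160.51: electronics → 7.5% → £12.03825
Tennis racket £134.63: sporting goods, under £175.00 → 3.25% → £4.375475
USB-C hub £48.23: electronics → 7.5% → £3.61725
Sleeping bag £92.36: sporting goods, under £175.00 → 3.25% → £3.0017
Scented candle £17.22: everything else → 6.75% → £1.16235
Camping tent (2-person) £228.16: sporting goods, £175.00 or more → 6.25% → £14.26
Unrounded tax sum = £123.448025 → £123.45

£123.45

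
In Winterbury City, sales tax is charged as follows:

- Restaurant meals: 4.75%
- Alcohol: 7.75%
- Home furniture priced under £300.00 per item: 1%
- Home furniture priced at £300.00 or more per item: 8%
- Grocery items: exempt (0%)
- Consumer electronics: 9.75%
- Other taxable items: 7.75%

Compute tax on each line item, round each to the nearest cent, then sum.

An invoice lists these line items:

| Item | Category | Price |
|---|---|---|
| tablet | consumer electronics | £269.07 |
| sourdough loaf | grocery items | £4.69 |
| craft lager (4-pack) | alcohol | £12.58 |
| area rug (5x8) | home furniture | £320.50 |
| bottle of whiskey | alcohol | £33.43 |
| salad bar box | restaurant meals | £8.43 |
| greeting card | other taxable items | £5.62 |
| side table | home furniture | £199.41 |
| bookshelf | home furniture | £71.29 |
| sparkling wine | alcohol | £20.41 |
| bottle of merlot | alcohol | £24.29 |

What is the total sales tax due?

Tablet £269.07: consumer electronics → 9.75% → £26.23
Sourdough loaf £4.69: grocery items → 0% → £0.00
Craft lager (4-pack) £12.58: alcohol → 7.75% → £0.97
Area rug (5x8) £320.50: home furniture, £300.00 or more → 8% → £25.64
Bottle of whiskey £33.43: alcohol → 7.75% → £2.59
Salad bar box £8.43: restaurant meals → 4.75% → £0.40
Greeting card £5.62: other taxable items → 7.75% → £0.44
Side table £199.41: home furniture, under £300.00 → 1% → £1.99
Bookshelf £71.29: home furniture, under £300.00 → 1% → £0.71
Sparkling wine £20.41: alcohol → 7.75% → £1.58
Bottle of merlot £24.29: alcohol → 7.75% → £1.88
Total tax = £26.23 + £0.97 + £25.64 + £2.59 + £0.40 + £0.44 + £1.99 + £0.71 + £1.58 + £1.88 = £62.43

£62.43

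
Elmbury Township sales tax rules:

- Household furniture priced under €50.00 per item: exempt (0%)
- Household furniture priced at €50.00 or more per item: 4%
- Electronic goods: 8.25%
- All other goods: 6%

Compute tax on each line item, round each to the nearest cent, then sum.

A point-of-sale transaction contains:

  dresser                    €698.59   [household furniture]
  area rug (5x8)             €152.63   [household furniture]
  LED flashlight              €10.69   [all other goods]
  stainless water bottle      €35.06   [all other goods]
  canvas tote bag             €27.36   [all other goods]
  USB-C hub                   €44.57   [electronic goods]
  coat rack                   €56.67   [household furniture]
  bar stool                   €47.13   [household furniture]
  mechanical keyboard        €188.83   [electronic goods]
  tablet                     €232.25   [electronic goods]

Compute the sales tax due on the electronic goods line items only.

USB-C hub €44.57: electronic goods → 8.25% → €3.68
Mechanical keyboard €188.83: electronic goods → 8.25% → €15.58
Tablet €232.25: electronic goods → 8.25% → €19.16
Tax on electronic goods = €3.68 + €15.58 + €19.16 = €38.42

€38.42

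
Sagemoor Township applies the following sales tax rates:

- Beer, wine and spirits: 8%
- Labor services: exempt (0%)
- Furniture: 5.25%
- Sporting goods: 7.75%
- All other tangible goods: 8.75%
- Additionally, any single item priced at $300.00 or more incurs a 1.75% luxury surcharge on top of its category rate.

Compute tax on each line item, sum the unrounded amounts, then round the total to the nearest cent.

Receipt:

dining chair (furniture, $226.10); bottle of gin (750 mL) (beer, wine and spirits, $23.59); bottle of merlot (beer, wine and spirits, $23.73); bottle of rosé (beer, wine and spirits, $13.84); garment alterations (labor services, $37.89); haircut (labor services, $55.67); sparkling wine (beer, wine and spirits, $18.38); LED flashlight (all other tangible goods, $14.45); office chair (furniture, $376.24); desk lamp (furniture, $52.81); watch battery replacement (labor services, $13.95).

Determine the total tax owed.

$48.61

Dining chair $226.10: furniture → 5.25% → $11.87025
Bottle of gin (750 mL) $23.59: beer, wine and spirits → 8% → $1.8872
Bottle of merlot $23.73: beer, wine and spirits → 8% → $1.8984
Bottle of rosé $13.84: beer, wine and spirits → 8% → $1.1072
Garment alterations $37.89: labor services → 0% → $0.00
Haircut $55.67: labor services → 0% → $0.00
Sparkling wine $18.38: beer, wine and spirits → 8% → $1.4704
LED flashlight $14.45: all other tangible goods → 8.75% → $1.264375
Office chair $376.24: furniture → 5.25% + 1.75% surcharge = 7% → $26.3368
Desk lamp $52.81: furniture → 5.25% → $2.772525
Watch battery replacement $13.95: labor services → 0% → $0.00
Unrounded tax sum = $48.60715 → $48.61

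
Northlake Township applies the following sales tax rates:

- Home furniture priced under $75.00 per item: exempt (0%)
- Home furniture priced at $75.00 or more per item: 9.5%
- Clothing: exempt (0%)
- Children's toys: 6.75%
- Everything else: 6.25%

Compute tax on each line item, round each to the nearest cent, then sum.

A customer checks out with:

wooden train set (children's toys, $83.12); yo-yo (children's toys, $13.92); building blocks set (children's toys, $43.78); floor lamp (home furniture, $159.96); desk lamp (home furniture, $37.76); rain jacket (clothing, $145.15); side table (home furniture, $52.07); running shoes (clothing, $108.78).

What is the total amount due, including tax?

$669.25

Wooden train set $83.12: children's toys → 6.75% → $5.61
Yo-yo $13.92: children's toys → 6.75% → $0.94
Building blocks set $43.78: children's toys → 6.75% → $2.96
Floor lamp $159.96: home furniture, $75.00 or more → 9.5% → $15.20
Desk lamp $37.76: home furniture, under $75.00 → 0% → $0.00
Rain jacket $145.15: clothing → 0% → $0.00
Side table $52.07: home furniture, under $75.00 → 0% → $0.00
Running shoes $108.78: clothing → 0% → $0.00
Subtotal = $644.54; tax = $24.71; total due = $669.25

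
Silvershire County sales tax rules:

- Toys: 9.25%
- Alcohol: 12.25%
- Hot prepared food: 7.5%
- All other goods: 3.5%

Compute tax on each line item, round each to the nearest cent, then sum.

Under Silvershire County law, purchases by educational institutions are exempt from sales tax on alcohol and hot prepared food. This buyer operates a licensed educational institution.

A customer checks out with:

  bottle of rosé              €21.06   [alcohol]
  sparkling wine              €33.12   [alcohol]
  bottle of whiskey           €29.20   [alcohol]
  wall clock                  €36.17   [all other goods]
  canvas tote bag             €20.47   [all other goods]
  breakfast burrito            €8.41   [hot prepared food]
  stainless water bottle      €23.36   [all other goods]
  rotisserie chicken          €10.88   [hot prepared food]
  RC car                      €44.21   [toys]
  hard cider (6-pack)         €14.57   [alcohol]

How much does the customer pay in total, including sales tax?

Bottle of rosé €21.06: alcohol, buyer-exempt → 0% → €0.00
Sparkling wine €33.12: alcohol, buyer-exempt → 0% → €0.00
Bottle of whiskey €29.20: alcohol, buyer-exempt → 0% → €0.00
Wall clock €36.17: all other goods → 3.5% → €1.27
Canvas tote bag €20.47: all other goods → 3.5% → €0.72
Breakfast burrito €8.41: hot prepared food, buyer-exempt → 0% → €0.00
Stainless water bottle €23.36: all other goods → 3.5% → €0.82
Rotisserie chicken €10.88: hot prepared food, buyer-exempt → 0% → €0.00
RC car €44.21: toys → 9.25% → €4.09
Hard cider (6-pack) €14.57: alcohol, buyer-exempt → 0% → €0.00
Subtotal = €241.45; tax = €6.90; total due = €248.35

€248.35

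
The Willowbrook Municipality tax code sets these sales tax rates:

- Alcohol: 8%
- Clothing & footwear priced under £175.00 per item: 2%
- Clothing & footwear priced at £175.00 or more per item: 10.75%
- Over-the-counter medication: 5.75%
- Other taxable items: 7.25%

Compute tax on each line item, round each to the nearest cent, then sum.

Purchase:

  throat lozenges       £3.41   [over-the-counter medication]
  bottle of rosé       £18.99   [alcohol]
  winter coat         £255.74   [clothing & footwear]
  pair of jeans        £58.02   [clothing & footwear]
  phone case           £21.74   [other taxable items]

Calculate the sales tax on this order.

£31.95

Throat lozenges £3.41: over-the-counter medication → 5.75% → £0.20
Bottle of rosé £18.99: alcohol → 8% → £1.52
Winter coat £255.74: clothing & footwear, £175.00 or more → 10.75% → £27.49
Pair of jeans £58.02: clothing & footwear, under £175.00 → 2% → £1.16
Phone case £21.74: other taxable items → 7.25% → £1.58
Total tax = £0.20 + £1.52 + £27.49 + £1.16 + £1.58 = £31.95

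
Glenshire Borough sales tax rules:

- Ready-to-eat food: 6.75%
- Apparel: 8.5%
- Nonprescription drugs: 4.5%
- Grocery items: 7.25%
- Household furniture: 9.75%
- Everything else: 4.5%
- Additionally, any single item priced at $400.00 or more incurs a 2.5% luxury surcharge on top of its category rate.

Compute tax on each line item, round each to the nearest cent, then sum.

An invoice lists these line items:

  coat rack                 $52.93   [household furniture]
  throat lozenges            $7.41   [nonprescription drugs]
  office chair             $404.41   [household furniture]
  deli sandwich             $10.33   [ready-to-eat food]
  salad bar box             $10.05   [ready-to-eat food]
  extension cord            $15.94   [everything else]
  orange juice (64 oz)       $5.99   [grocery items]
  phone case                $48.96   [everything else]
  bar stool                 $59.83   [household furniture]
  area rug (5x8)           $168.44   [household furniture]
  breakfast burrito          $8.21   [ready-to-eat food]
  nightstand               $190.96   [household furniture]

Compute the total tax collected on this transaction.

Coat rack $52.93: household furniture → 9.75% → $5.16
Throat lozenges $7.41: nonprescription drugs → 4.5% → $0.33
Office chair $404.41: household furniture → 9.75% + 2.5% surcharge = 12.25% → $49.54
Deli sandwich $10.33: ready-to-eat food → 6.75% → $0.70
Salad bar box $10.05: ready-to-eat food → 6.75% → $0.68
Extension cord $15.94: everything else → 4.5% → $0.72
Orange juice (64 oz) $5.99: grocery items → 7.25% → $0.43
Phone case $48.96: everything else → 4.5% → $2.20
Bar stool $59.83: household furniture → 9.75% → $5.83
Area rug (5x8) $168.44: household furniture → 9.75% → $16.42
Breakfast burrito $8.21: ready-to-eat food → 6.75% → $0.55
Nightstand $190.96: household furniture → 9.75% → $18.62
Total tax = $5.16 + $0.33 + $49.54 + $0.70 + $0.68 + $0.72 + $0.43 + $2.20 + $5.83 + $16.42 + $0.55 + $18.62 = $101.18

$101.18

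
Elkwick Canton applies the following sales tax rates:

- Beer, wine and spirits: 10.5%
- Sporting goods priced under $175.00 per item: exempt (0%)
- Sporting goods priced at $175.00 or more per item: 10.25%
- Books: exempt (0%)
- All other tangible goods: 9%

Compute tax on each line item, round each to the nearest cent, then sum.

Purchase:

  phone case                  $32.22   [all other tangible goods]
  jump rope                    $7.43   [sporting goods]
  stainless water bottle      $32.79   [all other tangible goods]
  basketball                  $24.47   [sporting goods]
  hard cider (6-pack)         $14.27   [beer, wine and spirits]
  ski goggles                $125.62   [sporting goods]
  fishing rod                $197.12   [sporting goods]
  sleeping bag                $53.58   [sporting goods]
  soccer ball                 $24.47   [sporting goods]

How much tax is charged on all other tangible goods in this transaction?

$5.85

Phone case $32.22: all other tangible goods → 9% → $2.90
Stainless water bottle $32.79: all other tangible goods → 9% → $2.95
Tax on all other tangible goods = $2.90 + $2.95 = $5.85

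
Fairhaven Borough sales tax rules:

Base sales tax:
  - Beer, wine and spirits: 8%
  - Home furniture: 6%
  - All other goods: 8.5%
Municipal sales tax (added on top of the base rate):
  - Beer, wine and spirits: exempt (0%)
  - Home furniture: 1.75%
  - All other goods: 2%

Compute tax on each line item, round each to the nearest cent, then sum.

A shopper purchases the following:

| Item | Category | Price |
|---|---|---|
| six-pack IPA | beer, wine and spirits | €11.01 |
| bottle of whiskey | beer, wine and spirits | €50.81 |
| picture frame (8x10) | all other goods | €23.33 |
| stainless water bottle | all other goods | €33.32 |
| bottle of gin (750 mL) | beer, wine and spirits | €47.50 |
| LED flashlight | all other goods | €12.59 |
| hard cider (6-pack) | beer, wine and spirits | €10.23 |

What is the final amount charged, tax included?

Six-pack IPA €11.01: beer, wine and spirits → 8% + 0% municipal = 8% → €0.88
Bottle of whiskey €50.81: beer, wine and spirits → 8% + 0% municipal = 8% → €4.06
Picture frame (8x10) €23.33: all other goods → 8.5% + 2% municipal = 10.5% → €2.45
Stainless water bottle €33.32: all other goods → 8.5% + 2% municipal = 10.5% → €3.50
Bottle of gin (750 mL) €47.50: beer, wine and spirits → 8% + 0% municipal = 8% → €3.80
LED flashlight €12.59: all other goods → 8.5% + 2% municipal = 10.5% → €1.32
Hard cider (6-pack) €10.23: beer, wine and spirits → 8% + 0% municipal = 8% → €0.82
Subtotal = €188.79; tax = €16.83; total due = €205.62

€205.62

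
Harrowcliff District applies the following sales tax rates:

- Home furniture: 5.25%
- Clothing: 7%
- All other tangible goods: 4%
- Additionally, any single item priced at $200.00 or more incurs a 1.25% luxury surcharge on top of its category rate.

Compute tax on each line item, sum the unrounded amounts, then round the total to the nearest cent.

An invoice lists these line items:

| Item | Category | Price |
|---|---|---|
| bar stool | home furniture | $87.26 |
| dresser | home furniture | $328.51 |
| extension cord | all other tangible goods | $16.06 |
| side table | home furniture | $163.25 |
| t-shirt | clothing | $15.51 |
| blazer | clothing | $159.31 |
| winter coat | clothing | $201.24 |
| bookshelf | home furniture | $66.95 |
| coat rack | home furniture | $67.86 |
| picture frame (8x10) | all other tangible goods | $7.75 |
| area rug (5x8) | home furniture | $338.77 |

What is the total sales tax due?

Bar stool $87.26: home furniture → 5.25% → $4.58115
Dresser $328.51: home furniture → 5.25% + 1.25% surcharge = 6.5% → $21.35315
Extension cord $16.06: all other tangible goods → 4% → $0.6424
Side table $163.25: home furniture → 5.25% → $8.570625
T-shirt $15.51: clothing → 7% → $1.0857
Blazer $159.31: clothing → 7% → $11.1517
Winter coat $201.24: clothing → 7% + 1.25% surcharge = 8.25% → $16.6023
Bookshelf $66.95: home furniture → 5.25% → $3.514875
Coat rack $67.86: home furniture → 5.25% → $3.56265
Picture frame (8x10) $7.75: all other tangible goods → 4% → $0.31
Area rug (5x8) $338.77: home furniture → 5.25% + 1.25% surcharge = 6.5% → $22.02005
Unrounded tax sum = $93.3946 → $93.39

$93.39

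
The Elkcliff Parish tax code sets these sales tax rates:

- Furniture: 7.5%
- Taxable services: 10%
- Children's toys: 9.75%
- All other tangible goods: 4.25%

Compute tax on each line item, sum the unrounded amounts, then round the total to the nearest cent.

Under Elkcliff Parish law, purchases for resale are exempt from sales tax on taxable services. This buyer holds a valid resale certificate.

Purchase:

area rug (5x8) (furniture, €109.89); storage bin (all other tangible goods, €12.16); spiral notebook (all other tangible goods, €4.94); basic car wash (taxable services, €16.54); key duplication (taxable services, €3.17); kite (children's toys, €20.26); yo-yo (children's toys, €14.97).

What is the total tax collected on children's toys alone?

€3.43

Kite €20.26: children's toys → 9.75% → €1.97535
Yo-yo €14.97: children's toys → 9.75% → €1.459575
Tax on children's toys: unrounded sum = €3.434925 → €3.43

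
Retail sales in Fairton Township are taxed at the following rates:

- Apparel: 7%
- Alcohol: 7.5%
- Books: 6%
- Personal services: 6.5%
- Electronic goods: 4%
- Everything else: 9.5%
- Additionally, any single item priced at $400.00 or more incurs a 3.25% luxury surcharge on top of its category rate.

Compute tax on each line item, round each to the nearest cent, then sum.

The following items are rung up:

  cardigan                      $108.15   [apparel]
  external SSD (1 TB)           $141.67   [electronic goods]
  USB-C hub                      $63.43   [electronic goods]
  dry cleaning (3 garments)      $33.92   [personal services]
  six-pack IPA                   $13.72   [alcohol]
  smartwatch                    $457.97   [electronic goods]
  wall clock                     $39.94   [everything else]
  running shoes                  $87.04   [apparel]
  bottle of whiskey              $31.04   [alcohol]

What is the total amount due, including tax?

$1041.30

Cardigan $108.15: apparel → 7% → $7.57
External SSD (1 TB) $141.67: electronic goods → 4% → $5.67
USB-C hub $63.43: electronic goods → 4% → $2.54
Dry cleaning (3 garments) $33.92: personal services → 6.5% → $2.20
Six-pack IPA $13.72: alcohol → 7.5% → $1.03
Smartwatch $457.97: electronic goods → 4% + 3.25% surcharge = 7.25% → $33.20
Wall clock $39.94: everything else → 9.5% → $3.79
Running shoes $87.04: apparel → 7% → $6.09
Bottle of whiskey $31.04: alcohol → 7.5% → $2.33
Subtotal = $976.88; tax = $64.42; total due = $1041.30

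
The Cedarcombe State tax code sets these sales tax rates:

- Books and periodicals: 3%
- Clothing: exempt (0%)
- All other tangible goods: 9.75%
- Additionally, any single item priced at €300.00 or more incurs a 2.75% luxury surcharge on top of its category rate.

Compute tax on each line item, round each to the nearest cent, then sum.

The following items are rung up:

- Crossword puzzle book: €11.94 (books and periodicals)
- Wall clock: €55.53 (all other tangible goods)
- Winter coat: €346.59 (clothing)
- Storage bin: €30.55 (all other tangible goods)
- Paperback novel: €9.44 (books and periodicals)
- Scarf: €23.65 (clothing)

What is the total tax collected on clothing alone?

Winter coat €346.59: clothing → 0% + 2.75% surcharge = 2.75% → €9.53
Scarf €23.65: clothing → 0% → €0.00
Tax on clothing = €9.53 + €0.00 = €9.53

€9.53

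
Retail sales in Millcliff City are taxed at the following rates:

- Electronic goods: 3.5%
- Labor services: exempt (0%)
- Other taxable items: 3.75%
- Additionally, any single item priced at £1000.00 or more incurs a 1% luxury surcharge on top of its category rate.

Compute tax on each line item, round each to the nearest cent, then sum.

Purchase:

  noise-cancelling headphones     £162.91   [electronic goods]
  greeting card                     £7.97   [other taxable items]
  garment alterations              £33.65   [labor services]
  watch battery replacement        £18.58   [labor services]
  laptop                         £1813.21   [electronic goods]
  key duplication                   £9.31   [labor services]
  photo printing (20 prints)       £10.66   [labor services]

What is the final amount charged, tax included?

Noise-cancelling headphones £162.91: electronic goods → 3.5% → £5.70
Greeting card £7.97: other taxable items → 3.75% → £0.30
Garment alterations £33.65: labor services → 0% → £0.00
Watch battery replacement £18.58: labor services → 0% → £0.00
Laptop £1813.21: electronic goods → 3.5% + 1% surcharge = 4.5% → £81.59
Key duplication £9.31: labor services → 0% → £0.00
Photo printing (20 prints) £10.66: labor services → 0% → £0.00
Subtotal = £2056.29; tax = £87.59; total due = £2143.88

£2143.88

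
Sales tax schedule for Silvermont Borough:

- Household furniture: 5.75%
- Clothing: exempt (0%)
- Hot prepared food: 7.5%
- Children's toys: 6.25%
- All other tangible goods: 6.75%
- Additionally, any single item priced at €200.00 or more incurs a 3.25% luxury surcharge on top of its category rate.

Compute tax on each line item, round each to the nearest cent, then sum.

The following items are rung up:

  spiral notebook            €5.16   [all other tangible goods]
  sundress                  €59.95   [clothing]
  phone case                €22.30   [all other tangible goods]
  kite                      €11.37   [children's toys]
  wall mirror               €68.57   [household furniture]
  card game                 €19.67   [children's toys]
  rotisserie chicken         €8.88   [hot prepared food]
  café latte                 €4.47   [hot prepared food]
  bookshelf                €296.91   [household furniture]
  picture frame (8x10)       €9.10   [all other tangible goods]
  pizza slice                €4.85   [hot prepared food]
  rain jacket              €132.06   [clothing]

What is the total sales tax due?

€36.44

Spiral notebook €5.16: all other tangible goods → 6.75% → €0.35
Sundress €59.95: clothing → 0% → €0.00
Phone case €22.30: all other tangible goods → 6.75% → €1.51
Kite €11.37: children's toys → 6.25% → €0.71
Wall mirror €68.57: household furniture → 5.75% → €3.94
Card game €19.67: children's toys → 6.25% → €1.23
Rotisserie chicken €8.88: hot prepared food → 7.5% → €0.67
Café latte €4.47: hot prepared food → 7.5% → €0.34
Bookshelf €296.91: household furniture → 5.75% + 3.25% surcharge = 9% → €26.72
Picture frame (8x10) €9.10: all other tangible goods → 6.75% → €0.61
Pizza slice €4.85: hot prepared food → 7.5% → €0.36
Rain jacket €132.06: clothing → 0% → €0.00
Total tax = €0.35 + €1.51 + €0.71 + €3.94 + €1.23 + €0.67 + €0.34 + €26.72 + €0.61 + €0.36 = €36.44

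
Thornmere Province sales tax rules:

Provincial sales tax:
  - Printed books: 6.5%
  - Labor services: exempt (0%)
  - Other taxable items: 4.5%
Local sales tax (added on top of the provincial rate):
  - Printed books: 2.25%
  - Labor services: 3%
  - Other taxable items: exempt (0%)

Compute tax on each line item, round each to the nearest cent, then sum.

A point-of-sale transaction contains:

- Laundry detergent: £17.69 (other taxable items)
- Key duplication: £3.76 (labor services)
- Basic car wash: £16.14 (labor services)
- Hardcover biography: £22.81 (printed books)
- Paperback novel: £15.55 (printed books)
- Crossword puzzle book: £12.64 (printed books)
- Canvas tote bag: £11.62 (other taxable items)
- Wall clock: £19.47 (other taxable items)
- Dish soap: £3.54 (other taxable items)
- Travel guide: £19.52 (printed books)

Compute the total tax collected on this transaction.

£9.13

Laundry detergent £17.69: other taxable items → 4.5% + 0% local = 4.5% → £0.80
Key duplication £3.76: labor services → 0% + 3% local = 3% → £0.11
Basic car wash £16.14: labor services → 0% + 3% local = 3% → £0.48
Hardcover biography £22.81: printed books → 6.5% + 2.25% local = 8.75% → £2.00
Paperback novel £15.55: printed books → 6.5% + 2.25% local = 8.75% → £1.36
Crossword puzzle book £12.64: printed books → 6.5% + 2.25% local = 8.75% → £1.11
Canvas tote bag £11.62: other taxable items → 4.5% + 0% local = 4.5% → £0.52
Wall clock £19.47: other taxable items → 4.5% + 0% local = 4.5% → £0.88
Dish soap £3.54: other taxable items → 4.5% + 0% local = 4.5% → £0.16
Travel guide £19.52: printed books → 6.5% + 2.25% local = 8.75% → £1.71
Total tax = £0.80 + £0.11 + £0.48 + £2.00 + £1.36 + £1.11 + £0.52 + £0.88 + £0.16 + £1.71 = £9.13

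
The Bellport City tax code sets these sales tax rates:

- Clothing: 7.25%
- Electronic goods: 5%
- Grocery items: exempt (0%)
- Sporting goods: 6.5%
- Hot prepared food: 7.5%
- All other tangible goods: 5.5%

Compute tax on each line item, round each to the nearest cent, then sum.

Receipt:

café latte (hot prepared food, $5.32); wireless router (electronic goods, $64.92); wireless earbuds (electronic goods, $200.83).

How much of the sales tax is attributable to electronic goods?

$13.29

Wireless router $64.92: electronic goods → 5% → $3.25
Wireless earbuds $200.83: electronic goods → 5% → $10.04
Tax on electronic goods = $3.25 + $10.04 = $13.29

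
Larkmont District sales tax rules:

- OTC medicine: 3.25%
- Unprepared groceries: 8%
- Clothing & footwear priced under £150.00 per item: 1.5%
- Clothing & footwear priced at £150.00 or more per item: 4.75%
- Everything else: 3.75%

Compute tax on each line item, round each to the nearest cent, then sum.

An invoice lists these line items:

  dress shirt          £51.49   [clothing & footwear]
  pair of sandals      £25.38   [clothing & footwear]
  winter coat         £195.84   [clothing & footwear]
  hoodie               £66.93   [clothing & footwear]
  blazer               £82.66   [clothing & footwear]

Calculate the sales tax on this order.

£12.69

Dress shirt £51.49: clothing & footwear, under £150.00 → 1.5% → £0.77
Pair of sandals £25.38: clothing & footwear, under £150.00 → 1.5% → £0.38
Winter coat £195.84: clothing & footwear, £150.00 or more → 4.75% → £9.30
Hoodie £66.93: clothing & footwear, under £150.00 → 1.5% → £1.00
Blazer £82.66: clothing & footwear, under £150.00 → 1.5% → £1.24
Total tax = £0.77 + £0.38 + £9.30 + £1.00 + £1.24 = £12.69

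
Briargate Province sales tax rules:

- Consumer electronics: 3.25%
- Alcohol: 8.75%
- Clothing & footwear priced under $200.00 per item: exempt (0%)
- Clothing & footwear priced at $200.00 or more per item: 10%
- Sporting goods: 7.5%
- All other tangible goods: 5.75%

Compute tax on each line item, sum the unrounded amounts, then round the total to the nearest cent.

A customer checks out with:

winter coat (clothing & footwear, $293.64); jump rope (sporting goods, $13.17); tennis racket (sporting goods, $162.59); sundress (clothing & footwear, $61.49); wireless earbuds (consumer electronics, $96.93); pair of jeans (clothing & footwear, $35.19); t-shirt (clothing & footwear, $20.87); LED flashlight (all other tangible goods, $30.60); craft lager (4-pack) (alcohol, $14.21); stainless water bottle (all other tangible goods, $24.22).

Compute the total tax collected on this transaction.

$50.09

Winter coat $293.64: clothing & footwear, $200.00 or more → 10% → $29.364
Jump rope $13.17: sporting goods → 7.5% → $0.98775
Tennis racket $162.59: sporting goods → 7.5% → $12.19425
Sundress $61.49: clothing & footwear, under $200.00 → 0% → $0.00
Wireless earbuds $96.93: consumer electronics → 3.25% → $3.150225
Pair of jeans $35.19: clothing & footwear, under $200.00 → 0% → $0.00
T-shirt $20.87: clothing & footwear, under $200.00 → 0% → $0.00
LED flashlight $30.60: all other tangible goods → 5.75% → $1.7595
Craft lager (4-pack) $14.21: alcohol → 8.75% → $1.243375
Stainless water bottle $24.22: all other tangible goods → 5.75% → $1.39265
Unrounded tax sum = $50.09175 → $50.09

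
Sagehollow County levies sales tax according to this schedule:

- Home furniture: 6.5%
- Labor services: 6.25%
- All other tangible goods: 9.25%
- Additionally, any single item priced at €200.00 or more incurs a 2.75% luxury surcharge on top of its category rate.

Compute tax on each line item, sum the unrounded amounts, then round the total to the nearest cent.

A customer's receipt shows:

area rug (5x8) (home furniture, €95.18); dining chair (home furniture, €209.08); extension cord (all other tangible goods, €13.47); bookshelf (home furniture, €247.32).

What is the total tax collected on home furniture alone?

€48.40

Area rug (5x8) €95.18: home furniture → 6.5% → €6.1867
Dining chair €209.08: home furniture → 6.5% + 2.75% surcharge = 9.25% → €19.3399
Bookshelf €247.32: home furniture → 6.5% + 2.75% surcharge = 9.25% → €22.8771
Tax on home furniture: unrounded sum = €48.4037 → €48.40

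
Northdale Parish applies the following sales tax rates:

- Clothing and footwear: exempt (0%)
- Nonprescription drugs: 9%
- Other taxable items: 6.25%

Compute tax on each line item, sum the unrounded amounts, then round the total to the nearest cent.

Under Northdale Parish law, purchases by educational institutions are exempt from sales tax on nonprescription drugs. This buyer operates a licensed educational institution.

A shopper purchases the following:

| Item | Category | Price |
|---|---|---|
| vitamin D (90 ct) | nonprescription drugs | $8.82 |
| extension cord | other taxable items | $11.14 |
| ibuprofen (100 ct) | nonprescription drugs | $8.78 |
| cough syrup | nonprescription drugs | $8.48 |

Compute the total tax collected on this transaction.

Vitamin D (90 ct) $8.82: nonprescription drugs, buyer-exempt → 0% → $0.00
Extension cord $11.14: other taxable items → 6.25% → $0.69625
Ibuprofen (100 ct) $8.78: nonprescription drugs, buyer-exempt → 0% → $0.00
Cough syrup $8.48: nonprescription drugs, buyer-exempt → 0% → $0.00
Unrounded tax sum = $0.69625 → $0.70

$0.70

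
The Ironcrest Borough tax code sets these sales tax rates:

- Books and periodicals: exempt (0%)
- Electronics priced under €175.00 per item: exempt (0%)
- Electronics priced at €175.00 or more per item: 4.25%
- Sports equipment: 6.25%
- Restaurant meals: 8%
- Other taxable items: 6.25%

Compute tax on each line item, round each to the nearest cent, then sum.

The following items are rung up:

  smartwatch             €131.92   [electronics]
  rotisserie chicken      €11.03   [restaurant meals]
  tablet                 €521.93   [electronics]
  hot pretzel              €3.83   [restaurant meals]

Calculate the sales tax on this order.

€23.37

Smartwatch €131.92: electronics, under €175.00 → 0% → €0.00
Rotisserie chicken €11.03: restaurant meals → 8% → €0.88
Tablet €521.93: electronics, €175.00 or more → 4.25% → €22.18
Hot pretzel €3.83: restaurant meals → 8% → €0.31
Total tax = €0.88 + €22.18 + €0.31 = €23.37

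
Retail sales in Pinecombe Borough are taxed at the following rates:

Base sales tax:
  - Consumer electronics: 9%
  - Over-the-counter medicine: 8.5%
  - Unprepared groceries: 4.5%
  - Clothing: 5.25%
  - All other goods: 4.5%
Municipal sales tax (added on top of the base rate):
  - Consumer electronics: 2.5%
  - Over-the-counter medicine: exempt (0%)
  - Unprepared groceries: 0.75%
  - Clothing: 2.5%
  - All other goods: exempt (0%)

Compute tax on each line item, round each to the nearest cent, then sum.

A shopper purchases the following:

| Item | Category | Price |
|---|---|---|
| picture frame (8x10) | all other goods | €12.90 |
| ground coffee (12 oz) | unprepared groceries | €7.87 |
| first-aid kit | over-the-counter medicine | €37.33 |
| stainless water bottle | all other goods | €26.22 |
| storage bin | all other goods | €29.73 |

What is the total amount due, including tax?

€120.73

Picture frame (8x10) €12.90: all other goods → 4.5% + 0% municipal = 4.5% → €0.58
Ground coffee (12 oz) €7.87: unprepared groceries → 4.5% + 0.75% municipal = 5.25% → €0.41
First-aid kit €37.33: over-the-counter medicine → 8.5% + 0% municipal = 8.5% → €3.17
Stainless water bottle €26.22: all other goods → 4.5% + 0% municipal = 4.5% → €1.18
Storage bin €29.73: all other goods → 4.5% + 0% municipal = 4.5% → €1.34
Subtotal = €114.05; tax = €6.68; total due = €120.73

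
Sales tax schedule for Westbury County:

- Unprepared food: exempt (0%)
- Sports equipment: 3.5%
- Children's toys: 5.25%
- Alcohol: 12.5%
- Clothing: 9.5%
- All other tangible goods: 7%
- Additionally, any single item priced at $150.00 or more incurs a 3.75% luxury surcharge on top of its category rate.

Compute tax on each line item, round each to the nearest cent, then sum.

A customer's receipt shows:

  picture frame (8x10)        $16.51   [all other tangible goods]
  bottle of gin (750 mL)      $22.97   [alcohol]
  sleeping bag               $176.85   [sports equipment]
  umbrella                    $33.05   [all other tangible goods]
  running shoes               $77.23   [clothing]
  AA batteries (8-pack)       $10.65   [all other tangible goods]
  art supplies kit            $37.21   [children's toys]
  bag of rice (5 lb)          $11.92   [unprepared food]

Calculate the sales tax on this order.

$29.20

Picture frame (8x10) $16.51: all other tangible goods → 7% → $1.16
Bottle of gin (750 mL) $22.97: alcohol → 12.5% → $2.87
Sleeping bag $176.85: sports equipment → 3.5% + 3.75% surcharge = 7.25% → $12.82
Umbrella $33.05: all other tangible goods → 7% → $2.31
Running shoes $77.23: clothing → 9.5% → $7.34
AA batteries (8-pack) $10.65: all other tangible goods → 7% → $0.75
Art supplies kit $37.21: children's toys → 5.25% → $1.95
Bag of rice (5 lb) $11.92: unprepared food → 0% → $0.00
Total tax = $1.16 + $2.87 + $12.82 + $2.31 + $7.34 + $0.75 + $1.95 = $29.20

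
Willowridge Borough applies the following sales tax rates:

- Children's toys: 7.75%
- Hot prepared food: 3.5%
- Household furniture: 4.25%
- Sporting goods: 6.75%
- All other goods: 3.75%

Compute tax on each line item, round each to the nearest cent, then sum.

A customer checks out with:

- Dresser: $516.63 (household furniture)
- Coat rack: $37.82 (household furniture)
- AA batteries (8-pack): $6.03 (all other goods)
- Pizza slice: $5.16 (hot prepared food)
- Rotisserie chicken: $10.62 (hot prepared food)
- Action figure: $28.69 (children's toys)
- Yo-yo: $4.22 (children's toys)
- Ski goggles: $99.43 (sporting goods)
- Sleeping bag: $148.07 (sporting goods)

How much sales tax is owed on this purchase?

Dresser $516.63: household furniture → 4.25% → $21.96
Coat rack $37.82: household furniture → 4.25% → $1.61
AA batteries (8-pack) $6.03: all other goods → 3.75% → $0.23
Pizza slice $5.16: hot prepared food → 3.5% → $0.18
Rotisserie chicken $10.62: hot prepared food → 3.5% → $0.37
Action figure $28.69: children's toys → 7.75% → $2.22
Yo-yo $4.22: children's toys → 7.75% → $0.33
Ski goggles $99.43: sporting goods → 6.75% → $6.71
Sleeping bag $148.07: sporting goods → 6.75% → $9.99
Total tax = $21.96 + $1.61 + $0.23 + $0.18 + $0.37 + $2.22 + $0.33 + $6.71 + $9.99 = $43.60

$43.60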